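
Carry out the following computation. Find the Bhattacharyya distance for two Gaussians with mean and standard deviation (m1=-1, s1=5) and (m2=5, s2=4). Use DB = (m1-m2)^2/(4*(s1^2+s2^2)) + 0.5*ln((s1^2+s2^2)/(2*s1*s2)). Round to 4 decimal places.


Bhattacharyya distance between two Gaussians:
DB = (m1-m2)^2/(4*(s1^2+s2^2)) + (1/2)*ln((s1^2+s2^2)/(2*s1*s2)).
(m1-m2)^2 = (-6)^2 = 36.
s1^2+s2^2 = 25 + 16 = 41.
term1 = 36/164 = 0.219512.
term2 = 0.5*ln(41/40.0) = 0.012346.
DB = 0.219512 + 0.012346 = 0.2319

0.2319


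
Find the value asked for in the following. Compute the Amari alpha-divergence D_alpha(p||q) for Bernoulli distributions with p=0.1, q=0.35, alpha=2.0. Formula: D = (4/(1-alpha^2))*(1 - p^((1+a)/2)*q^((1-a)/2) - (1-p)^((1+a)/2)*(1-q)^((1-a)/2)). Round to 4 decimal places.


Amari alpha-divergence:
D = (4/(1-alpha^2))*(1 - p^((1+a)/2)*q^((1-a)/2) - (1-p)^((1+a)/2)*(1-q)^((1-a)/2)).
alpha = 2.0, p = 0.1, q = 0.35.
e1 = (1+alpha)/2 = 1.5, e2 = (1-alpha)/2 = -0.5.
t1 = p^e1 * q^e2 = 0.1^1.5 * 0.35^-0.5 = 0.053452.
t2 = (1-p)^e1 * (1-q)^e2 = 0.9^1.5 * 0.65^-0.5 = 1.059027.
4/(1-alpha^2) = -1.333333.
D = -1.333333*(1 - 0.053452 - 1.059027) = 0.1500

0.1500


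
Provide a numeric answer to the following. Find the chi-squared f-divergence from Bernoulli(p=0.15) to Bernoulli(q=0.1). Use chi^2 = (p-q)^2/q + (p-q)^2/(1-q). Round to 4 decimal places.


Chi-squared divergence between Bernoulli distributions:
chi^2 = (p-q)^2/q + (p-q)^2/(1-q).
p = 0.15, q = 0.1, p-q = 0.05.
(p-q)^2 = 0.0025.
term1 = 0.0025/0.1 = 0.025.
term2 = 0.0025/0.9 = 0.002778.
chi^2 = 0.025 + 0.002778 = 0.0278

0.0278


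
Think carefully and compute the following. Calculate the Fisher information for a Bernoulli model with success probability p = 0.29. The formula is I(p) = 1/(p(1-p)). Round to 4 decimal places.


For Bernoulli(p), Fisher information is I(p) = 1/(p*(1-p)).
p = 0.29, 1-p = 0.71.
p*(1-p) = 0.2059.
I(p) = 1/0.2059 = 4.8567

4.8567


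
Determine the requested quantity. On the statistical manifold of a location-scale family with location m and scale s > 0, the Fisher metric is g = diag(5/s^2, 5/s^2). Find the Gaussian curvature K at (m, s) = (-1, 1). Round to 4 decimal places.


The metric has the form g = (A dm^2 + B ds^2)/s^2 with A = 5, B = 5.
Substitute u = sqrt(A/B)*m: g = B*(du^2 + ds^2)/s^2, i.e. B times the
Poincare upper half-plane metric, which has constant Gaussian curvature -1.
Scaling a 2D metric by a constant c divides the Gaussian curvature by c,
so K = -1/B = -1/(5) = -0.2000 everywhere (the point (m, s) = (-1, 1) is irrelevant:
the curvature is constant).
The requested Gaussian curvature is K = -0.2000.

-0.2000


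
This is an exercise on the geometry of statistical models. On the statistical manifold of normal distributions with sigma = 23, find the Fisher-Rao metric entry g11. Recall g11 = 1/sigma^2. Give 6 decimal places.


For the 2-parameter normal family, the Fisher metric has:
  g11 = 1/sigma^2, g22 = 2/sigma^2.
sigma = 23, sigma^2 = 529.
g11 = 0.001890

0.001890


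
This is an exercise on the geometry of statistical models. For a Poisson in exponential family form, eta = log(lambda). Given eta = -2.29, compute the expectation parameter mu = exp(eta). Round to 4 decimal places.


Expectation parameter for Poisson exponential family:
mu = exp(eta).
eta = -2.29.
mu = exp(-2.29) = 0.1013

0.1013


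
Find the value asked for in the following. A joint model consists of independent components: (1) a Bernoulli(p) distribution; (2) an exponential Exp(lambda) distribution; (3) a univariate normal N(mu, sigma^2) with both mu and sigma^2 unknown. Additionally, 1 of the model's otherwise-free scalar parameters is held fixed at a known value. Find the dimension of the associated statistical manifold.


The dimension of a statistical manifold equals the number of free
(independent) real parameters of the model. For a product of independent
blocks the parameter counts add.
- Bernoulli (p): 1.
- exponential (lambda): 1.
- normal (mu, sigma^2): 2.
Total = 1 + 1 + 2 = 4.
1 parameter(s) fixed at known values: 4 - 1 = 3.
Dimension = 3

3


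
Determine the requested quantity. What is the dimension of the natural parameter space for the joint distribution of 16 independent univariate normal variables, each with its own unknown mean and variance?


Exponential family dimension calculation:
Each univariate normal has two natural parameters (mu/sigma^2 and -1/(2 sigma^2)).
With 16 independent components, dim = 2 * 16 = 32.

32


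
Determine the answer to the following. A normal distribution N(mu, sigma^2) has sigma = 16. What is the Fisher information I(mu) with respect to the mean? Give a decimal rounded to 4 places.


The Fisher information for the mean of a normal distribution is I(mu) = 1/sigma^2.
sigma = 16, so sigma^2 = 256.
I(mu) = 1/256 = 0.0039

0.0039


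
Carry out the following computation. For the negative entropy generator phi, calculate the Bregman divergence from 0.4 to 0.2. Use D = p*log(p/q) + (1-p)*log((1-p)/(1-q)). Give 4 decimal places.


Bregman divergence with negative entropy generator:
D = p*log(p/q) + (1-p)*log((1-p)/(1-q)).
p = 0.4, q = 0.2.
p*log(p/q) = 0.4*log(0.4/0.2) = 0.277259.
(1-p)*log((1-p)/(1-q)) = 0.6*log(0.6/0.8) = -0.172609.
D = 0.277259 + -0.172609 = 0.1046

0.1046


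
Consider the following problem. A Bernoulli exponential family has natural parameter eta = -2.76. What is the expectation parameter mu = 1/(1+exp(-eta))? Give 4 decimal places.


Dual coordinate (expectation parameter) for Bernoulli:
mu = 1/(1+exp(-eta)).
eta = -2.76.
exp(-eta) = exp(2.76) = 15.799843.
mu = 1/(1+15.799843) = 0.0595

0.0595


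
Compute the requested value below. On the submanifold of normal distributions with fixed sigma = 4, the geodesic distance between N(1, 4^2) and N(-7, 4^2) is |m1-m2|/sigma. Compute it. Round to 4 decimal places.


On the fixed-variance normal subfamily, geodesic distance = |m1-m2|/sigma.
|1 - -7| = 8.
sigma = 4.
d = 8/4 = 2.0000

2.0000


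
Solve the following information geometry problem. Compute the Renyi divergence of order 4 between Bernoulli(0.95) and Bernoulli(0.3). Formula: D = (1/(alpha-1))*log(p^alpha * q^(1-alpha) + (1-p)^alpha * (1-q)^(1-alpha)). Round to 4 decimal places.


Renyi divergence of order alpha between Bernoulli distributions:
D = (1/(alpha-1))*log(p^alpha * q^(1-alpha) + (1-p)^alpha * (1-q)^(1-alpha)).
alpha = 4, p = 0.95, q = 0.3.
p^alpha * q^(1-alpha) = 0.95^4 * 0.3^-3 = 30.166898.
(1-p)^alpha * (1-q)^(1-alpha) = 0.05^4 * 0.7^-3 = 1.8e-05.
sum = 30.166898 + 1.8e-05 = 30.166916.
D = (1/3)*log(30.166916) = 1.1356

1.1356


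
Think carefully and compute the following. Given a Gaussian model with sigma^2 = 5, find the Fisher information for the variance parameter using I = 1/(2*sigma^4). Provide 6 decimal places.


Fisher information for variance: I(sigma^2) = 1/(2*sigma^4).
sigma^2 = 5, so sigma^4 = 25.
I = 1/(2*25) = 1/50 = 0.020000

0.020000


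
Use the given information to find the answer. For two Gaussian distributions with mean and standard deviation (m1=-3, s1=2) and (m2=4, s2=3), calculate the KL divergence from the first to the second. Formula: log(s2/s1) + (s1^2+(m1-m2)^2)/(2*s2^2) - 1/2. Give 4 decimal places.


KL divergence between normal distributions:
KL = log(s2/s1) + (s1^2 + (m1-m2)^2)/(2*s2^2) - 1/2.
log(3/2) = 0.405465.
(2^2 + (-3-4)^2)/(2*3^2) = (4 + 49)/18 = 2.944444.
KL = 0.405465 + 2.944444 - 0.5 = 2.8499

2.8499


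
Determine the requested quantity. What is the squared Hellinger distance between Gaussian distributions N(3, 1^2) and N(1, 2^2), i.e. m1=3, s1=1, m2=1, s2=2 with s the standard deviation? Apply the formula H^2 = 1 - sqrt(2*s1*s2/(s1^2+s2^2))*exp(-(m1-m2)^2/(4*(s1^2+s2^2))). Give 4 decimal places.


Squared Hellinger distance for Gaussians:
H^2 = 1 - sqrt(2*s1*s2/(s1^2+s2^2)) * exp(-(m1-m2)^2/(4*(s1^2+s2^2))).
s1^2 = 1, s2^2 = 4, s1^2+s2^2 = 5.
sqrt(2*1*2/(5)) = 0.894427.
(m1-m2)^2 = (2)^2 = 4.
exp(-4/(4*5)) = exp(-0.2) = 0.818731.
H^2 = 1 - 0.894427*0.818731 = 0.2677

0.2677


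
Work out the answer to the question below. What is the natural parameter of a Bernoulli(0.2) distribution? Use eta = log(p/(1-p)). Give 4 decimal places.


Natural parameter for Bernoulli: eta = log(p/(1-p)).
p = 0.2, 1-p = 0.8.
p/(1-p) = 0.25.
eta = log(0.25) = -1.3863

-1.3863


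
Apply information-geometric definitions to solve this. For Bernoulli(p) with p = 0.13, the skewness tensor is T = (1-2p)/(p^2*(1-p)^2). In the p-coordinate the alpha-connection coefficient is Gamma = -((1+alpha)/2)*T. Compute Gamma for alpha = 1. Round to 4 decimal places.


Skewness (Amari-Chentsov) tensor: T = (1-2p)/(p^2*(1-p)^2).
p = 0.13, 1-2p = 0.74, p^2 = 0.0169, (1-p)^2 = 0.7569.
T = 0.74/(0.0169 * 0.7569) = 57.850419.
In the p-coordinate, Gamma^(alpha) = Gamma^(0) - (alpha/2)*T with Gamma^(0) = (1/2)*g'(p) = -T/2,
so Gamma^(alpha) = -((1+alpha)/2)*T.
alpha = 1, -(1+alpha)/2 = -1.0.
Gamma = -1.0 * 57.850419 = -57.8504

-57.8504


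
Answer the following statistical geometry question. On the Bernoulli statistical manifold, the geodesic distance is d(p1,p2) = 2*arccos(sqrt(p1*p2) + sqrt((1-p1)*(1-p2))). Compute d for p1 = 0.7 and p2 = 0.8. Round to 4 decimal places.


Geodesic distance on Bernoulli manifold:
d(p1,p2) = 2*arccos(sqrt(p1*p2) + sqrt((1-p1)*(1-p2))).
sqrt(p1*p2) = sqrt(0.7*0.8) = 0.748331.
sqrt((1-p1)*(1-p2)) = sqrt(0.3*0.2) = 0.244949.
arg = 0.748331 + 0.244949 = 0.99328.
d = 2*arccos(0.99328) = 0.2320

0.2320


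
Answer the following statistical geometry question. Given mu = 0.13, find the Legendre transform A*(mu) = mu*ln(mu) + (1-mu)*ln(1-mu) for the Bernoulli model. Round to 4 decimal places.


Legendre transform for Bernoulli:
A*(mu) = mu*log(mu) + (1-mu)*log(1-mu).
mu = 0.13, 1-mu = 0.87.
mu*log(mu) = 0.13*log(0.13) = -0.265229.
(1-mu)*log(1-mu) = 0.87*log(0.87) = -0.121158.
A* = -0.265229 + -0.121158 = -0.3864

-0.3864


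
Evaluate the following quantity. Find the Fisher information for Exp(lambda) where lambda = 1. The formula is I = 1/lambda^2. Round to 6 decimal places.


Fisher information for exponential: I(lambda) = 1/lambda^2.
lambda = 1, lambda^2 = 1.
I = 1/1 = 1.000000

1.000000


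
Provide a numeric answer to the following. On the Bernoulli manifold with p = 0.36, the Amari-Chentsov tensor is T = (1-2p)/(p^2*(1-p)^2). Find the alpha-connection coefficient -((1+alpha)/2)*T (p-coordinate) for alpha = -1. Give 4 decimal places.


Skewness (Amari-Chentsov) tensor: T = (1-2p)/(p^2*(1-p)^2).
p = 0.36, 1-2p = 0.28, p^2 = 0.1296, (1-p)^2 = 0.4096.
T = 0.28/(0.1296 * 0.4096) = 5.274643.
In the p-coordinate, Gamma^(alpha) = Gamma^(0) - (alpha/2)*T with Gamma^(0) = (1/2)*g'(p) = -T/2,
so Gamma^(alpha) = -((1+alpha)/2)*T.
alpha = -1, -(1+alpha)/2 = 0.0.
Gamma = 0.0 * 5.274643 = 0.0000

0.0000


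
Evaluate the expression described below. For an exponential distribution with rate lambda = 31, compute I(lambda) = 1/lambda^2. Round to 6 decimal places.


Fisher information for exponential: I(lambda) = 1/lambda^2.
lambda = 31, lambda^2 = 961.
I = 1/961 = 0.001041

0.001041


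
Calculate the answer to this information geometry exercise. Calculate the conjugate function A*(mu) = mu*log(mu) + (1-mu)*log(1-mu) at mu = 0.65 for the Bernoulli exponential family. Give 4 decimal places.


Legendre transform for Bernoulli:
A*(mu) = mu*log(mu) + (1-mu)*log(1-mu).
mu = 0.65, 1-mu = 0.35.
mu*log(mu) = 0.65*log(0.65) = -0.280009.
(1-mu)*log(1-mu) = 0.35*log(0.35) = -0.367438.
A* = -0.280009 + -0.367438 = -0.6474

-0.6474


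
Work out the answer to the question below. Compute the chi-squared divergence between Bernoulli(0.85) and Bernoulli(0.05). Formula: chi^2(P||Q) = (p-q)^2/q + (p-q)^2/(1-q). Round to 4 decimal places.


Chi-squared divergence between Bernoulli distributions:
chi^2 = (p-q)^2/q + (p-q)^2/(1-q).
p = 0.85, q = 0.05, p-q = 0.8.
(p-q)^2 = 0.64.
term1 = 0.64/0.05 = 12.8.
term2 = 0.64/0.95 = 0.673684.
chi^2 = 12.8 + 0.673684 = 13.4737

13.4737


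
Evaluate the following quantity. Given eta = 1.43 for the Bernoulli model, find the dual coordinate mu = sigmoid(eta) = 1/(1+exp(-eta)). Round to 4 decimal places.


Dual coordinate (expectation parameter) for Bernoulli:
mu = 1/(1+exp(-eta)).
eta = 1.43.
exp(-eta) = exp(-1.43) = 0.239309.
mu = 1/(1+0.239309) = 0.8069

0.8069


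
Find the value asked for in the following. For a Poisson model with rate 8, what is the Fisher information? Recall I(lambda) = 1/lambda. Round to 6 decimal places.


Fisher information for Poisson: I(lambda) = 1/lambda.
lambda = 8.
I(lambda) = 1/8 = 0.125000

0.125000


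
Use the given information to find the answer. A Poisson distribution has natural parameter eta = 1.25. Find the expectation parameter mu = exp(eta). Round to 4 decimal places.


Expectation parameter for Poisson exponential family:
mu = exp(eta).
eta = 1.25.
mu = exp(1.25) = 3.4903

3.4903


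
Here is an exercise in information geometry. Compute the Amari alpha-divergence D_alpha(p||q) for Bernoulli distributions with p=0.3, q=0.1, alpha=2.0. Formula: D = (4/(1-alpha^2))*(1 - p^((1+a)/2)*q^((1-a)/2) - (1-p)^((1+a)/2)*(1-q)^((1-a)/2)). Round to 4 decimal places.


Amari alpha-divergence:
D = (4/(1-alpha^2))*(1 - p^((1+a)/2)*q^((1-a)/2) - (1-p)^((1+a)/2)*(1-q)^((1-a)/2)).
alpha = 2.0, p = 0.3, q = 0.1.
e1 = (1+alpha)/2 = 1.5, e2 = (1-alpha)/2 = -0.5.
t1 = p^e1 * q^e2 = 0.3^1.5 * 0.1^-0.5 = 0.519615.
t2 = (1-p)^e1 * (1-q)^e2 = 0.7^1.5 * 0.9^-0.5 = 0.617342.
4/(1-alpha^2) = -1.333333.
D = -1.333333*(1 - 0.519615 - 0.617342) = 0.1826

0.1826


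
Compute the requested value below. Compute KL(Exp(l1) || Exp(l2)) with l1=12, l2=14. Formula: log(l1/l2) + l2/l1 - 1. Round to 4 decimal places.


KL divergence for exponential family:
KL = log(l1/l2) + l2/l1 - 1.
log(12/14) = -0.154151.
14/12 = 1.166667.
KL = -0.154151 + 1.166667 - 1 = 0.0125

0.0125


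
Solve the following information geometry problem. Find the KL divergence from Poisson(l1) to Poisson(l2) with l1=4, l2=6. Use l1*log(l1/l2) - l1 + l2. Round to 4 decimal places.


KL divergence for Poisson:
KL = l1*log(l1/l2) - l1 + l2.
l1 = 4, l2 = 6.
log(4/6) = -0.405465.
l1*log(l1/l2) = 4 * -0.405465 = -1.62186.
KL = -1.62186 - 4 + 6 = 0.3781

0.3781


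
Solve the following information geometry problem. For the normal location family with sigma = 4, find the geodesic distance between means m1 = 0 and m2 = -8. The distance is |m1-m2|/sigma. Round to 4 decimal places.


On the fixed-variance normal subfamily, geodesic distance = |m1-m2|/sigma.
|0 - -8| = 8.
sigma = 4.
d = 8/4 = 2.0000

2.0000


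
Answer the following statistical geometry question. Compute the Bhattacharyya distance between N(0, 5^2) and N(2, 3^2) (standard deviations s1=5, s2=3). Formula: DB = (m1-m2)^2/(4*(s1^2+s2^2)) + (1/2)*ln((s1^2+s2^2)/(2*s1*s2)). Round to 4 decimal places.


Bhattacharyya distance between two Gaussians:
DB = (m1-m2)^2/(4*(s1^2+s2^2)) + (1/2)*ln((s1^2+s2^2)/(2*s1*s2)).
(m1-m2)^2 = (-2)^2 = 4.
s1^2+s2^2 = 25 + 9 = 34.
term1 = 4/136 = 0.029412.
term2 = 0.5*ln(34/30.0) = 0.062582.
DB = 0.029412 + 0.062582 = 0.0920

0.0920


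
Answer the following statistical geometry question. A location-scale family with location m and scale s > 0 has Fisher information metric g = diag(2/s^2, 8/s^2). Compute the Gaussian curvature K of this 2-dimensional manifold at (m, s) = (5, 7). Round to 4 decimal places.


The metric has the form g = (A dm^2 + B ds^2)/s^2 with A = 2, B = 8.
Substitute u = sqrt(A/B)*m: g = B*(du^2 + ds^2)/s^2, i.e. B times the
Poincare upper half-plane metric, which has constant Gaussian curvature -1.
Scaling a 2D metric by a constant c divides the Gaussian curvature by c,
so K = -1/B = -1/(8) = -0.1250 everywhere (the point (m, s) = (5, 7) is irrelevant:
the curvature is constant).
The requested Gaussian curvature is K = -0.1250.

-0.1250


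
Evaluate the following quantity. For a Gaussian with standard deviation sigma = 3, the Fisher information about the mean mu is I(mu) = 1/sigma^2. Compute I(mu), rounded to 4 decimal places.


The Fisher information for the mean of a normal distribution is I(mu) = 1/sigma^2.
sigma = 3, so sigma^2 = 9.
I(mu) = 1/9 = 0.1111

0.1111


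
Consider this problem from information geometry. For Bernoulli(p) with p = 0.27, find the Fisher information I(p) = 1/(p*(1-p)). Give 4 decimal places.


For Bernoulli(p), Fisher information is I(p) = 1/(p*(1-p)).
p = 0.27, 1-p = 0.73.
p*(1-p) = 0.1971.
I(p) = 1/0.1971 = 5.0736

5.0736


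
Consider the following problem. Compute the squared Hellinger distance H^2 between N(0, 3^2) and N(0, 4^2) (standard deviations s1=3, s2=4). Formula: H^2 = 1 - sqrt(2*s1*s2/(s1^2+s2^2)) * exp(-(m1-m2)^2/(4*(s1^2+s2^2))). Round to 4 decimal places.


Squared Hellinger distance for Gaussians:
H^2 = 1 - sqrt(2*s1*s2/(s1^2+s2^2)) * exp(-(m1-m2)^2/(4*(s1^2+s2^2))).
s1^2 = 9, s2^2 = 16, s1^2+s2^2 = 25.
sqrt(2*3*4/(25)) = 0.979796.
(m1-m2)^2 = (0)^2 = 0.
exp(-0/(4*25)) = exp(0.0) = 1.0.
H^2 = 1 - 0.979796*1.0 = 0.0202

0.0202


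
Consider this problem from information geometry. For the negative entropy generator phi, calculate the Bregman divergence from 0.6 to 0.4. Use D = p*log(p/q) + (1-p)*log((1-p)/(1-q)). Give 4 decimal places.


Bregman divergence with negative entropy generator:
D = p*log(p/q) + (1-p)*log((1-p)/(1-q)).
p = 0.6, q = 0.4.
p*log(p/q) = 0.6*log(0.6/0.4) = 0.243279.
(1-p)*log((1-p)/(1-q)) = 0.4*log(0.4/0.6) = -0.162186.
D = 0.243279 + -0.162186 = 0.0811

0.0811


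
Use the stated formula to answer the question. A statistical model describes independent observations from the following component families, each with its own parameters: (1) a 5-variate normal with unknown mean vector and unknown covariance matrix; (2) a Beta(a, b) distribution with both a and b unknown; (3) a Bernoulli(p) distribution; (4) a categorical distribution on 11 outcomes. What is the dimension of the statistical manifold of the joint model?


The dimension of a statistical manifold equals the number of free
(independent) real parameters of the model. For a product of independent
blocks the parameter counts add.
- 5-variate normal: 5 (mean) + 5*6/2 = 15 (symmetric covariance) = 20.
- Beta (a, b): 2.
- Bernoulli (p): 1.
- categorical on 11 outcomes (probabilities sum to 1): 11-1 = 10.
Total = 20 + 2 + 1 + 10 = 33.
Dimension = 33

33


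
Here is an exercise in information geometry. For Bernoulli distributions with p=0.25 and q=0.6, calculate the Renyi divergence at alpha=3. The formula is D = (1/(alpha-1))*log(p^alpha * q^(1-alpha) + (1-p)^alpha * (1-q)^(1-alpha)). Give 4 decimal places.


Renyi divergence of order alpha between Bernoulli distributions:
D = (1/(alpha-1))*log(p^alpha * q^(1-alpha) + (1-p)^alpha * (1-q)^(1-alpha)).
alpha = 3, p = 0.25, q = 0.6.
p^alpha * q^(1-alpha) = 0.25^3 * 0.6^-2 = 0.043403.
(1-p)^alpha * (1-q)^(1-alpha) = 0.75^3 * 0.4^-2 = 2.636719.
sum = 0.043403 + 2.636719 = 2.680122.
D = (1/2)*log(2.680122) = 0.4929

0.4929


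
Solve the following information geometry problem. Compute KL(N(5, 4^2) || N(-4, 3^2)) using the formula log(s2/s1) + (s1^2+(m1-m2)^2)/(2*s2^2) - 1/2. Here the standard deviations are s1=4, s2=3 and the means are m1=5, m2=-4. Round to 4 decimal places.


KL divergence between normal distributions:
KL = log(s2/s1) + (s1^2 + (m1-m2)^2)/(2*s2^2) - 1/2.
log(3/4) = -0.287682.
(4^2 + (5--4)^2)/(2*3^2) = (16 + 81)/18 = 5.388889.
KL = -0.287682 + 5.388889 - 0.5 = 4.6012

4.6012


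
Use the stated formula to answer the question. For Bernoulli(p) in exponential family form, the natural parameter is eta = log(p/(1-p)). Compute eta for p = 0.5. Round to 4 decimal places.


Natural parameter for Bernoulli: eta = log(p/(1-p)).
p = 0.5, 1-p = 0.5.
p/(1-p) = 1.0.
eta = log(1.0) = 0.0000

0.0000


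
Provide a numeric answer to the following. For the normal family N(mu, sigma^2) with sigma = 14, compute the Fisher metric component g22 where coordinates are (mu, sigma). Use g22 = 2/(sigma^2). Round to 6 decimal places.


For the 2-parameter normal family, the Fisher metric has:
  g11 = 1/sigma^2, g22 = 2/sigma^2.
sigma = 14, sigma^2 = 196.
g22 = 0.010204

0.010204


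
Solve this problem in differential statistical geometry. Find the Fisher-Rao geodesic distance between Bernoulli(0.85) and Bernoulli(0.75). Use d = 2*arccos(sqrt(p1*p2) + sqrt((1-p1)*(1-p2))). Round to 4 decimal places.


Geodesic distance on Bernoulli manifold:
d(p1,p2) = 2*arccos(sqrt(p1*p2) + sqrt((1-p1)*(1-p2))).
sqrt(p1*p2) = sqrt(0.85*0.75) = 0.798436.
sqrt((1-p1)*(1-p2)) = sqrt(0.15*0.25) = 0.193649.
arg = 0.798436 + 0.193649 = 0.992085.
d = 2*arccos(0.992085) = 0.2518

0.2518


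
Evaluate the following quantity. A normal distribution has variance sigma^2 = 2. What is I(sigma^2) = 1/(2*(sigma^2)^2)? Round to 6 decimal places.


Fisher information for variance: I(sigma^2) = 1/(2*sigma^4).
sigma^2 = 2, so sigma^4 = 4.
I = 1/(2*4) = 1/8 = 0.125000

0.125000


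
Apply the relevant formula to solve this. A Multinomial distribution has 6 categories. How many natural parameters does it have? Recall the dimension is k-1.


Exponential family dimension calculation:
For Multinomial with k=6 categories, dim = k-1 = 5.

5


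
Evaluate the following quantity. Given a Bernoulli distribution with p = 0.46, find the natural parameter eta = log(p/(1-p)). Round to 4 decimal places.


Natural parameter for Bernoulli: eta = log(p/(1-p)).
p = 0.46, 1-p = 0.54.
p/(1-p) = 0.851852.
eta = log(0.851852) = -0.1603

-0.1603


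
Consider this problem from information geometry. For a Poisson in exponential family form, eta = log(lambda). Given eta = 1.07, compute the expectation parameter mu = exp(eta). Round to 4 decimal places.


Expectation parameter for Poisson exponential family:
mu = exp(eta).
eta = 1.07.
mu = exp(1.07) = 2.9154

2.9154


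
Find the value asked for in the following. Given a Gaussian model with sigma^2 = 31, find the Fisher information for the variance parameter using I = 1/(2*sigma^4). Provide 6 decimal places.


Fisher information for variance: I(sigma^2) = 1/(2*sigma^4).
sigma^2 = 31, so sigma^4 = 961.
I = 1/(2*961) = 1/1922 = 0.000520

0.000520


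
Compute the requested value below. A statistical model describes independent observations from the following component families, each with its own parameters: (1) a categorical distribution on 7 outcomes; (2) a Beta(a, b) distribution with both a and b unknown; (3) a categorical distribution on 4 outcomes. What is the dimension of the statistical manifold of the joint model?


The dimension of a statistical manifold equals the number of free
(independent) real parameters of the model. For a product of independent
blocks the parameter counts add.
- categorical on 7 outcomes (probabilities sum to 1): 7-1 = 6.
- Beta (a, b): 2.
- categorical on 4 outcomes (probabilities sum to 1): 4-1 = 3.
Total = 6 + 2 + 3 = 11.
Dimension = 11

11


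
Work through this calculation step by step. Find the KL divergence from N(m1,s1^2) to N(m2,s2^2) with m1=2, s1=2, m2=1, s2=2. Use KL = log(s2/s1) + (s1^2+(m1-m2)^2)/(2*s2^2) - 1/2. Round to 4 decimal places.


KL divergence between normal distributions:
KL = log(s2/s1) + (s1^2 + (m1-m2)^2)/(2*s2^2) - 1/2.
log(2/2) = 0.0.
(2^2 + (2-1)^2)/(2*2^2) = (4 + 1)/8 = 0.625.
KL = 0.0 + 0.625 - 0.5 = 0.1250

0.1250


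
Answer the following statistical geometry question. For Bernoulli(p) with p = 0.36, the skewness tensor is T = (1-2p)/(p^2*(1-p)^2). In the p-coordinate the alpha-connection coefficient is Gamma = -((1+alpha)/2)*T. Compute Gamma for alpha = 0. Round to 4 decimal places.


Skewness (Amari-Chentsov) tensor: T = (1-2p)/(p^2*(1-p)^2).
p = 0.36, 1-2p = 0.28, p^2 = 0.1296, (1-p)^2 = 0.4096.
T = 0.28/(0.1296 * 0.4096) = 5.274643.
In the p-coordinate, Gamma^(alpha) = Gamma^(0) - (alpha/2)*T with Gamma^(0) = (1/2)*g'(p) = -T/2,
so Gamma^(alpha) = -((1+alpha)/2)*T.
alpha = 0, -(1+alpha)/2 = -0.5.
Gamma = -0.5 * 5.274643 = -2.6373

-2.6373


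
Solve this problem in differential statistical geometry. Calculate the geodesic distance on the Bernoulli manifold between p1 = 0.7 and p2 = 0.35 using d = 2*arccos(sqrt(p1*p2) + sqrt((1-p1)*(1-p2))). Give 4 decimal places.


Geodesic distance on Bernoulli manifold:
d(p1,p2) = 2*arccos(sqrt(p1*p2) + sqrt((1-p1)*(1-p2))).
sqrt(p1*p2) = sqrt(0.7*0.35) = 0.494975.
sqrt((1-p1)*(1-p2)) = sqrt(0.3*0.65) = 0.441588.
arg = 0.494975 + 0.441588 = 0.936563.
d = 2*arccos(0.936563) = 0.7162

0.7162


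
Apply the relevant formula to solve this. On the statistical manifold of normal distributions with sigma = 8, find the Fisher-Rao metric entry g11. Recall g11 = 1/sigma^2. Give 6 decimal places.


For the 2-parameter normal family, the Fisher metric has:
  g11 = 1/sigma^2, g22 = 2/sigma^2.
sigma = 8, sigma^2 = 64.
g11 = 0.015625

0.015625


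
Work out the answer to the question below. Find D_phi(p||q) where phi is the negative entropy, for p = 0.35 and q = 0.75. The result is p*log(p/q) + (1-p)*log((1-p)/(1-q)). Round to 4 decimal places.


Bregman divergence with negative entropy generator:
D = p*log(p/q) + (1-p)*log((1-p)/(1-q)).
p = 0.35, q = 0.75.
p*log(p/q) = 0.35*log(0.35/0.75) = -0.266749.
(1-p)*log((1-p)/(1-q)) = 0.65*log(0.65/0.25) = 0.621082.
D = -0.266749 + 0.621082 = 0.3543

0.3543


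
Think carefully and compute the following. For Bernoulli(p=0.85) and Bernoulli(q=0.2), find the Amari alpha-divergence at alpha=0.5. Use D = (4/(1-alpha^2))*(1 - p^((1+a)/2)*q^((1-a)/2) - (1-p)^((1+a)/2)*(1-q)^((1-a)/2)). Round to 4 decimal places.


Amari alpha-divergence:
D = (4/(1-alpha^2))*(1 - p^((1+a)/2)*q^((1-a)/2) - (1-p)^((1+a)/2)*(1-q)^((1-a)/2)).
alpha = 0.5, p = 0.85, q = 0.2.
e1 = (1+alpha)/2 = 0.75, e2 = (1-alpha)/2 = 0.25.
t1 = p^e1 * q^e2 = 0.85^0.75 * 0.2^0.25 = 0.592.
t2 = (1-p)^e1 * (1-q)^e2 = 0.15^0.75 * 0.8^0.25 = 0.227951.
4/(1-alpha^2) = 5.333333.
D = 5.333333*(1 - 0.592 - 0.227951) = 0.9603

0.9603


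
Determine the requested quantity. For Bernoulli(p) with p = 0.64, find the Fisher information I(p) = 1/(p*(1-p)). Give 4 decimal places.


For Bernoulli(p), Fisher information is I(p) = 1/(p*(1-p)).
p = 0.64, 1-p = 0.36.
p*(1-p) = 0.2304.
I(p) = 1/0.2304 = 4.3403

4.3403


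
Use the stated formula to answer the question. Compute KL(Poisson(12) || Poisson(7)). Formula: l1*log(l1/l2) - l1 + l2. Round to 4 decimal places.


KL divergence for Poisson:
KL = l1*log(l1/l2) - l1 + l2.
l1 = 12, l2 = 7.
log(12/7) = 0.538997.
l1*log(l1/l2) = 12 * 0.538997 = 6.467958.
KL = 6.467958 - 12 + 7 = 1.4680

1.4680


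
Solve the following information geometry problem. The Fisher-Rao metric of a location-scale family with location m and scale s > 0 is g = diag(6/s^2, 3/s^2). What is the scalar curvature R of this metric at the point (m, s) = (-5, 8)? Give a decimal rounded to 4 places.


The metric has the form g = (A dm^2 + B ds^2)/s^2 with A = 6, B = 3.
Substitute u = sqrt(A/B)*m: g = B*(du^2 + ds^2)/s^2, i.e. B times the
Poincare upper half-plane metric, which has constant Gaussian curvature -1.
Scaling a 2D metric by a constant c divides the Gaussian curvature by c,
so K = -1/B = -1/(3) = -0.3333 everywhere (the point (m, s) = (-5, 8) is irrelevant:
the curvature is constant).
Scalar curvature in dimension 2: R = 2K = -2/(3) = -0.6667.

-0.6667


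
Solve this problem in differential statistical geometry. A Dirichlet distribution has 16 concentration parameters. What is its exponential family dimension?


Exponential family dimension calculation:
Dirichlet with 16 components has 16 natural parameters.

16


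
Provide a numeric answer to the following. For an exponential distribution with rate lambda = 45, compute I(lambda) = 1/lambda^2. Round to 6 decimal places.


Fisher information for exponential: I(lambda) = 1/lambda^2.
lambda = 45, lambda^2 = 2025.
I = 1/2025 = 0.000494

0.000494


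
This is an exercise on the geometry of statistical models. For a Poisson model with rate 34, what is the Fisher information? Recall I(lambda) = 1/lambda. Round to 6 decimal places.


Fisher information for Poisson: I(lambda) = 1/lambda.
lambda = 34.
I(lambda) = 1/34 = 0.029412

0.029412


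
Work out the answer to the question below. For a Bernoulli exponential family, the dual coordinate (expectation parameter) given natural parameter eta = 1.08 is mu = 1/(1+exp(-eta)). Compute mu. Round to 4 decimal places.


Dual coordinate (expectation parameter) for Bernoulli:
mu = 1/(1+exp(-eta)).
eta = 1.08.
exp(-eta) = exp(-1.08) = 0.339596.
mu = 1/(1+0.339596) = 0.7465

0.7465


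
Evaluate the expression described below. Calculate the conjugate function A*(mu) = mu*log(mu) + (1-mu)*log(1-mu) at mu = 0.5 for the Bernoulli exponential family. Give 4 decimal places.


Legendre transform for Bernoulli:
A*(mu) = mu*log(mu) + (1-mu)*log(1-mu).
mu = 0.5, 1-mu = 0.5.
mu*log(mu) = 0.5*log(0.5) = -0.346574.
(1-mu)*log(1-mu) = 0.5*log(0.5) = -0.346574.
A* = -0.346574 + -0.346574 = -0.6931

-0.6931


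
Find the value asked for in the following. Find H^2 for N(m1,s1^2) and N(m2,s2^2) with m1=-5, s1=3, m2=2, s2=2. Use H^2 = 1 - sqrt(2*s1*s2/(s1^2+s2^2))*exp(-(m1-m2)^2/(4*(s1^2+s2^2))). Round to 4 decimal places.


Squared Hellinger distance for Gaussians:
H^2 = 1 - sqrt(2*s1*s2/(s1^2+s2^2)) * exp(-(m1-m2)^2/(4*(s1^2+s2^2))).
s1^2 = 9, s2^2 = 4, s1^2+s2^2 = 13.
sqrt(2*3*2/(13)) = 0.960769.
(m1-m2)^2 = (-7)^2 = 49.
exp(-49/(4*13)) = exp(-0.942308) = 0.389727.
H^2 = 1 - 0.960769*0.389727 = 0.6256

0.6256


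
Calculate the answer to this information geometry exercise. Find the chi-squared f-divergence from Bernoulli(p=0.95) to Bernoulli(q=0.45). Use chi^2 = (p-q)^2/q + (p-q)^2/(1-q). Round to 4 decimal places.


Chi-squared divergence between Bernoulli distributions:
chi^2 = (p-q)^2/q + (p-q)^2/(1-q).
p = 0.95, q = 0.45, p-q = 0.5.
(p-q)^2 = 0.25.
term1 = 0.25/0.45 = 0.555556.
term2 = 0.25/0.55 = 0.454545.
chi^2 = 0.555556 + 0.454545 = 1.0101

1.0101


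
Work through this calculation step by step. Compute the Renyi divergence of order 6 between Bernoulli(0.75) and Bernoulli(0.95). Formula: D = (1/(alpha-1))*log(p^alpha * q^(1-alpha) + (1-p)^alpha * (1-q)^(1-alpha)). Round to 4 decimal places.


Renyi divergence of order alpha between Bernoulli distributions:
D = (1/(alpha-1))*log(p^alpha * q^(1-alpha) + (1-p)^alpha * (1-q)^(1-alpha)).
alpha = 6, p = 0.75, q = 0.95.
p^alpha * q^(1-alpha) = 0.75^6 * 0.95^-5 = 0.230012.
(1-p)^alpha * (1-q)^(1-alpha) = 0.25^6 * 0.05^-5 = 781.25.
sum = 0.230012 + 781.25 = 781.480012.
D = (1/5)*log(781.480012) = 1.3322

1.3322


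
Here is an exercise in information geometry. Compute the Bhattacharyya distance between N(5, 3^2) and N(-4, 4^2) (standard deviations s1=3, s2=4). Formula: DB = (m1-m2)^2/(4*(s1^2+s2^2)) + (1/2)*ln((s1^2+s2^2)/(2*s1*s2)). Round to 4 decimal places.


Bhattacharyya distance between two Gaussians:
DB = (m1-m2)^2/(4*(s1^2+s2^2)) + (1/2)*ln((s1^2+s2^2)/(2*s1*s2)).
(m1-m2)^2 = (9)^2 = 81.
s1^2+s2^2 = 9 + 16 = 25.
term1 = 81/100 = 0.81.
term2 = 0.5*ln(25/24.0) = 0.020411.
DB = 0.81 + 0.020411 = 0.8304

0.8304


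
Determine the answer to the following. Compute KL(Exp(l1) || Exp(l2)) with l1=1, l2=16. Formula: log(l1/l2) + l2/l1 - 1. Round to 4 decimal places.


KL divergence for exponential family:
KL = log(l1/l2) + l2/l1 - 1.
log(1/16) = -2.772589.
16/1 = 16.0.
KL = -2.772589 + 16.0 - 1 = 12.2274

12.2274


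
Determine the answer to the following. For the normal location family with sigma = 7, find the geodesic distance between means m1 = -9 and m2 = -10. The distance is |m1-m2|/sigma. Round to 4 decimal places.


On the fixed-variance normal subfamily, geodesic distance = |m1-m2|/sigma.
|-9 - -10| = 1.
sigma = 7.
d = 1/7 = 0.1429

0.1429


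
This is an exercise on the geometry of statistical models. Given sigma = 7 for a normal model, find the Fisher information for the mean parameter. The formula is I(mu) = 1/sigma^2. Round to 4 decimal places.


The Fisher information for the mean of a normal distribution is I(mu) = 1/sigma^2.
sigma = 7, so sigma^2 = 49.
I(mu) = 1/49 = 0.0204

0.0204


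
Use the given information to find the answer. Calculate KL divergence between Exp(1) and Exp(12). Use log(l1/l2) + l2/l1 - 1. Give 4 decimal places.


KL divergence for exponential family:
KL = log(l1/l2) + l2/l1 - 1.
log(1/12) = -2.484907.
12/1 = 12.0.
KL = -2.484907 + 12.0 - 1 = 8.5151

8.5151


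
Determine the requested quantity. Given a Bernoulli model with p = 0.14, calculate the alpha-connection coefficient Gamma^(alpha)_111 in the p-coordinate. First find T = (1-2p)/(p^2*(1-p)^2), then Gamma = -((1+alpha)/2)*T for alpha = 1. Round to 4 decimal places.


Skewness (Amari-Chentsov) tensor: T = (1-2p)/(p^2*(1-p)^2).
p = 0.14, 1-2p = 0.72, p^2 = 0.0196, (1-p)^2 = 0.7396.
T = 0.72/(0.0196 * 0.7396) = 49.668326.
In the p-coordinate, Gamma^(alpha) = Gamma^(0) - (alpha/2)*T with Gamma^(0) = (1/2)*g'(p) = -T/2,
so Gamma^(alpha) = -((1+alpha)/2)*T.
alpha = 1, -(1+alpha)/2 = -1.0.
Gamma = -1.0 * 49.668326 = -49.6683

-49.6683


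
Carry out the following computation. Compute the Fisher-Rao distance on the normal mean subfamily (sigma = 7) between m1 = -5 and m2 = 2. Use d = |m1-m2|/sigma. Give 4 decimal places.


On the fixed-variance normal subfamily, geodesic distance = |m1-m2|/sigma.
|-5 - 2| = 7.
sigma = 7.
d = 7/7 = 1.0000

1.0000


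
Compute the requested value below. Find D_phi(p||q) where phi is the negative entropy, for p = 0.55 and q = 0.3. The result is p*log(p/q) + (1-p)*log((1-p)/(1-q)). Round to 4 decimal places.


Bregman divergence with negative entropy generator:
D = p*log(p/q) + (1-p)*log((1-p)/(1-q)).
p = 0.55, q = 0.3.
p*log(p/q) = 0.55*log(0.55/0.3) = 0.333375.
(1-p)*log((1-p)/(1-q)) = 0.45*log(0.45/0.7) = -0.198825.
D = 0.333375 + -0.198825 = 0.1345

0.1345


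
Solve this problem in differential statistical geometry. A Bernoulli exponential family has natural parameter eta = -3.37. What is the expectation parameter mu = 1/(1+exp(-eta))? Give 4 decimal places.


Dual coordinate (expectation parameter) for Bernoulli:
mu = 1/(1+exp(-eta)).
eta = -3.37.
exp(-eta) = exp(3.37) = 29.078527.
mu = 1/(1+29.078527) = 0.0332

0.0332


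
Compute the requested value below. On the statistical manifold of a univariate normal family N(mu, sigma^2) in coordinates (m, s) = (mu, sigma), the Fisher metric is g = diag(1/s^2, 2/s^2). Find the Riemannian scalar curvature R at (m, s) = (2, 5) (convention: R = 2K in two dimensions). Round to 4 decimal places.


The metric has the form g = (A dm^2 + B ds^2)/s^2 with A = 1, B = 2.
Substitute u = sqrt(A/B)*m: g = B*(du^2 + ds^2)/s^2, i.e. B times the
Poincare upper half-plane metric, which has constant Gaussian curvature -1.
Scaling a 2D metric by a constant c divides the Gaussian curvature by c,
so K = -1/B = -1/(2) = -0.5000 everywhere (the point (m, s) = (2, 5) is irrelevant:
the curvature is constant).
Scalar curvature in dimension 2: R = 2K = -2/(2) = -1.0000.

-1.0000


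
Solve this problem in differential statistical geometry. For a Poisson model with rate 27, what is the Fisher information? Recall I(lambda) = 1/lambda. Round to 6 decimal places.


Fisher information for Poisson: I(lambda) = 1/lambda.
lambda = 27.
I(lambda) = 1/27 = 0.037037

0.037037


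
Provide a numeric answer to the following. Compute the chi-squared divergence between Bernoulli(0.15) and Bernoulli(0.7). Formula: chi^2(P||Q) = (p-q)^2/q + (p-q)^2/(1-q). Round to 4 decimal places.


Chi-squared divergence between Bernoulli distributions:
chi^2 = (p-q)^2/q + (p-q)^2/(1-q).
p = 0.15, q = 0.7, p-q = -0.55.
(p-q)^2 = 0.3025.
term1 = 0.3025/0.7 = 0.432143.
term2 = 0.3025/0.3 = 1.008333.
chi^2 = 0.432143 + 1.008333 = 1.4405

1.4405


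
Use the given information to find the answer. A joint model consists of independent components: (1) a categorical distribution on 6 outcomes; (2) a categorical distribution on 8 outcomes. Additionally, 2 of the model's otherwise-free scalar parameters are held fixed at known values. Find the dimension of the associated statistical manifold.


The dimension of a statistical manifold equals the number of free
(independent) real parameters of the model. For a product of independent
blocks the parameter counts add.
- categorical on 6 outcomes (probabilities sum to 1): 6-1 = 5.
- categorical on 8 outcomes (probabilities sum to 1): 8-1 = 7.
Total = 5 + 7 = 12.
2 parameter(s) fixed at known values: 12 - 2 = 10.
Dimension = 10

10


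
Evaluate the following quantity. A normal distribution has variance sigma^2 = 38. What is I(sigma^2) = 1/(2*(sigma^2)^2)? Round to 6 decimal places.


Fisher information for variance: I(sigma^2) = 1/(2*sigma^4).
sigma^2 = 38, so sigma^4 = 1444.
I = 1/(2*1444) = 1/2888 = 0.000346

0.000346


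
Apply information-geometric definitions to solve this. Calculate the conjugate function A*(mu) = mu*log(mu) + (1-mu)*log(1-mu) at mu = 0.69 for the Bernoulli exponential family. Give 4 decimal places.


Legendre transform for Bernoulli:
A*(mu) = mu*log(mu) + (1-mu)*log(1-mu).
mu = 0.69, 1-mu = 0.31.
mu*log(mu) = 0.69*log(0.69) = -0.256034.
(1-mu)*log(1-mu) = 0.31*log(0.31) = -0.363067.
A* = -0.256034 + -0.363067 = -0.6191

-0.6191


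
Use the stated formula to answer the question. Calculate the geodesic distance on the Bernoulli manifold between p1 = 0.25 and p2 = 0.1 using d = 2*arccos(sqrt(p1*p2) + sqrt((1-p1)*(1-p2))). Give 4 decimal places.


Geodesic distance on Bernoulli manifold:
d(p1,p2) = 2*arccos(sqrt(p1*p2) + sqrt((1-p1)*(1-p2))).
sqrt(p1*p2) = sqrt(0.25*0.1) = 0.158114.
sqrt((1-p1)*(1-p2)) = sqrt(0.75*0.9) = 0.821584.
arg = 0.158114 + 0.821584 = 0.979698.
d = 2*arccos(0.979698) = 0.4037

0.4037


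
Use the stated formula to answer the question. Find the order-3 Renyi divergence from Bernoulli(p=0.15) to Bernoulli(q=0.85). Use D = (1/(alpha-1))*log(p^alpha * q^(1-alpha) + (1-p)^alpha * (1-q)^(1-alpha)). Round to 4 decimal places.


Renyi divergence of order alpha between Bernoulli distributions:
D = (1/(alpha-1))*log(p^alpha * q^(1-alpha) + (1-p)^alpha * (1-q)^(1-alpha)).
alpha = 3, p = 0.15, q = 0.85.
p^alpha * q^(1-alpha) = 0.15^3 * 0.85^-2 = 0.004671.
(1-p)^alpha * (1-q)^(1-alpha) = 0.85^3 * 0.15^-2 = 27.294444.
sum = 0.004671 + 27.294444 = 27.299116.
D = (1/2)*log(27.299116) = 1.6534

1.6534


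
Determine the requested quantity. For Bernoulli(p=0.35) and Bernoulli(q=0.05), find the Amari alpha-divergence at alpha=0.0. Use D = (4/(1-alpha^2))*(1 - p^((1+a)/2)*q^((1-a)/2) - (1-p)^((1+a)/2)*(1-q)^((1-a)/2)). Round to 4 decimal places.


Amari alpha-divergence:
D = (4/(1-alpha^2))*(1 - p^((1+a)/2)*q^((1-a)/2) - (1-p)^((1+a)/2)*(1-q)^((1-a)/2)).
alpha = 0.0, p = 0.35, q = 0.05.
e1 = (1+alpha)/2 = 0.5, e2 = (1-alpha)/2 = 0.5.
t1 = p^e1 * q^e2 = 0.35^0.5 * 0.05^0.5 = 0.132288.
t2 = (1-p)^e1 * (1-q)^e2 = 0.65^0.5 * 0.95^0.5 = 0.785812.
4/(1-alpha^2) = 4.0.
D = 4.0*(1 - 0.132288 - 0.785812) = 0.3276

0.3276


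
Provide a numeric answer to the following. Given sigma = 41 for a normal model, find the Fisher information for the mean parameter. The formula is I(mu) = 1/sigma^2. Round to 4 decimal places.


The Fisher information for the mean of a normal distribution is I(mu) = 1/sigma^2.
sigma = 41, so sigma^2 = 1681.
I(mu) = 1/1681 = 0.0006

0.0006


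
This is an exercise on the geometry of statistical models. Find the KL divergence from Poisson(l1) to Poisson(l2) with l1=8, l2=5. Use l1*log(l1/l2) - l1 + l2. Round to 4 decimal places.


KL divergence for Poisson:
KL = l1*log(l1/l2) - l1 + l2.
l1 = 8, l2 = 5.
log(8/5) = 0.470004.
l1*log(l1/l2) = 8 * 0.470004 = 3.760029.
KL = 3.760029 - 8 + 5 = 0.7600

0.7600


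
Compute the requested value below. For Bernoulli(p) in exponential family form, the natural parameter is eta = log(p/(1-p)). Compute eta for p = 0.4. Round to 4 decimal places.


Natural parameter for Bernoulli: eta = log(p/(1-p)).
p = 0.4, 1-p = 0.6.
p/(1-p) = 0.666667.
eta = log(0.666667) = -0.4055

-0.4055


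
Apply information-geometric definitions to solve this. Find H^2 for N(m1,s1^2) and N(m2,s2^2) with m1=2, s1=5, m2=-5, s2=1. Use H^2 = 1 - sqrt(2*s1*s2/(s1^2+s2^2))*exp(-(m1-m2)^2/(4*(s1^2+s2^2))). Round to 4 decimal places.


Squared Hellinger distance for Gaussians:
H^2 = 1 - sqrt(2*s1*s2/(s1^2+s2^2)) * exp(-(m1-m2)^2/(4*(s1^2+s2^2))).
s1^2 = 25, s2^2 = 1, s1^2+s2^2 = 26.
sqrt(2*5*1/(26)) = 0.620174.
(m1-m2)^2 = (7)^2 = 49.
exp(-49/(4*26)) = exp(-0.471154) = 0.624282.
H^2 = 1 - 0.620174*0.624282 = 0.6128

0.6128
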